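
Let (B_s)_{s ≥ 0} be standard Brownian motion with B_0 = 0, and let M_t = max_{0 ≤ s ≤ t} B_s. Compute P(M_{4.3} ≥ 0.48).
P(M_{4.3} ≥ 0.48) = 2·P(B_{4.3} ≥ 0.48) = 2(1 − Φ(0.48/√4.3)) ≈ 0.8169

By the reflection principle for Brownian motion, P(M_t ≥ a) = 2 · P(B_t ≥ a) for a ≥ 0. Since B_t ~ N(0, t), P(B_t ≥ 0.48) = 1 − Φ(0.48/√t) = 1 − Φ(0.48/√4.3) = 1 − Φ(0.2315). So
  P(M_{4.3} ≥ 0.48) = 2(1 − Φ(0.2315)) ≈ 0.8169.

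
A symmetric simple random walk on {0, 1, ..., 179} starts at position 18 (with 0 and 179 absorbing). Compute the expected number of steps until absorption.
E[τ | X_0 = 18] = 2898

Let v_k = E[τ | X_0 = k]. Boundary: v_0 = v_179 = 0. Recurrence: v_k = 1 + (v_{k-1} + v_{k+1})/2 for 1 ≤ k ≤ 178. The particular solution to v_k − (v_{k-1} + v_{k+1})/2 = 1 is v_k = −k^2. Adding homogeneous solution A + B k and matching boundaries gives v_k = k (179 − k). Substituting k = 18: v_18 = 18 · 161 = 2898.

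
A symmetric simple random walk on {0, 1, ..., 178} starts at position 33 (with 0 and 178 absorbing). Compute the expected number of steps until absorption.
E[τ | X_0 = 33] = 4785

Let v_k = E[τ | X_0 = k]. Boundary: v_0 = v_178 = 0. Recurrence: v_k = 1 + (v_{k-1} + v_{k+1})/2 for 1 ≤ k ≤ 177. The particular solution to v_k − (v_{k-1} + v_{k+1})/2 = 1 is v_k = −k^2. Adding homogeneous solution A + B k and matching boundaries gives v_k = k (178 − k). Substituting k = 33: v_33 = 33 · 145 = 4785.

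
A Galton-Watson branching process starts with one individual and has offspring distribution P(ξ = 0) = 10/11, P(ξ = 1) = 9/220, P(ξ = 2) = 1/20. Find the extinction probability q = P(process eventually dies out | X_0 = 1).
q = 1

Mean offspring μ = 0·10/11 + 1·9/220 + 2·1/20 = 31/220 ≤ 1. For μ ≤ 1 with offspring not concentrated at 1, the Galton-Watson process goes extinct almost surely, so q = 1.
(Algebraic check: The pgf is f(s) = 10/11 + 9/220·s + 1/20·s². The extinction probability q is the smallest fixed point of f in [0, 1]. Setting s = f(s):
  1/20·s² + (9/220 − 1)·s + 10/11 = 0
  1/20·s² − (10/11 + 1/20)·s + 10/11 = 0
which factors as (s − 1)·(1/20·s − 10/11) = 0, giving roots s = 1 and s = (10/11)/(1/20) = 200/11. Since 200/11 ≥ 1, the smallest root in [0, 1] is s = 1.)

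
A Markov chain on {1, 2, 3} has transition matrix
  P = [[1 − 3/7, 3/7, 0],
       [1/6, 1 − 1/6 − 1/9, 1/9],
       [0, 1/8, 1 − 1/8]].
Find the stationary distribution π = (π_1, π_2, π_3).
π = (7/41, 18/41, 16/41)

This is a birth-death chain on three states, which satisfies detailed balance: π_1 · P_{12} = π_2 · P_{21} and π_2 · P_{23} = π_3 · P_{32}.
From π_1 · 3/7 = π_2 · 1/6: π_2/π_1 = (3/7)/(1/6) = 18/7.
From π_2 · 1/9 = π_3 · 1/8: π_3/π_2 = (1/9)/(1/8) = 8/9.
Take π_1 proportional to 1; then unnormalized π = (1, 18/7, 16/7). Normalize by dividing by the sum 41/7:
  π = (7/41, 18/41, 16/41).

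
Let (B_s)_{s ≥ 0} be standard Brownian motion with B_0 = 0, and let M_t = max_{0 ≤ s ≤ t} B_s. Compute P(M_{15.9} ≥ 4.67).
P(M_{15.9} ≥ 4.67) = 2·P(B_{15.9} ≥ 4.67) = 2(1 − Φ(4.67/√15.9)) ≈ 0.2415

By the reflection principle for Brownian motion, P(M_t ≥ a) = 2 · P(B_t ≥ a) for a ≥ 0. Since B_t ~ N(0, t), P(B_t ≥ 4.67) = 1 − Φ(4.67/√t) = 1 − Φ(4.67/√15.9) = 1 − Φ(1.1712). So
  P(M_{15.9} ≥ 4.67) = 2(1 − Φ(1.1712)) ≈ 0.2415.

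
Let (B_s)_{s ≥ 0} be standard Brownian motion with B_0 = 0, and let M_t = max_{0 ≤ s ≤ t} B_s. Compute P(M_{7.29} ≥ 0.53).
P(M_{7.29} ≥ 0.53) = 2·P(B_{7.29} ≥ 0.53) = 2(1 − Φ(0.53/√7.29)) ≈ 0.8444

By the reflection principle for Brownian motion, P(M_t ≥ a) = 2 · P(B_t ≥ a) for a ≥ 0. Since B_t ~ N(0, t), P(B_t ≥ 0.53) = 1 − Φ(0.53/√t) = 1 − Φ(0.53/√7.29) = 1 − Φ(0.1963). So
  P(M_{7.29} ≥ 0.53) = 2(1 − Φ(0.1963)) ≈ 0.8444.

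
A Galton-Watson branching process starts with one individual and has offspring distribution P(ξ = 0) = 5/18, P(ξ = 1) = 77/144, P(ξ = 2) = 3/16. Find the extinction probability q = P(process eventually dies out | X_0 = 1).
q = 1

Mean offspring μ = 0·5/18 + 1·77/144 + 2·3/16 = 131/144 ≤ 1. For μ ≤ 1 with offspring not concentrated at 1, the Galton-Watson process goes extinct almost surely, so q = 1.
(Algebraic check: The pgf is f(s) = 5/18 + 77/144·s + 3/16·s². The extinction probability q is the smallest fixed point of f in [0, 1]. Setting s = f(s):
  3/16·s² + (77/144 − 1)·s + 5/18 = 0
  3/16·s² − (5/18 + 3/16)·s + 5/18 = 0
which factors as (s − 1)·(3/16·s − 5/18) = 0, giving roots s = 1 and s = (5/18)/(3/16) = 40/27. Since 40/27 ≥ 1, the smallest root in [0, 1] is s = 1.)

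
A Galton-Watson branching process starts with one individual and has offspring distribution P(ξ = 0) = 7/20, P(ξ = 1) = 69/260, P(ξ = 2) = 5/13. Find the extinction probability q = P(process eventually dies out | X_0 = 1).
q = 91/100

The pgf is f(s) = 7/20 + 69/260·s + 5/13·s². The extinction probability q is the smallest fixed point of f in [0, 1]. Setting s = f(s):
  5/13·s² + (69/260 − 1)·s + 7/20 = 0
  5/13·s² − (7/20 + 5/13)·s + 7/20 = 0
which factors as (s − 1)·(5/13·s − 7/20) = 0, giving roots s = 1 and s = (7/20)/(5/13) = 91/100.
Mean offspring μ = 69/260 + 2·5/13 = 269/260 > 1 (supercritical), so q < 1. The extinction probability is the smaller root: q = (7/20)/(5/13) = 91/100.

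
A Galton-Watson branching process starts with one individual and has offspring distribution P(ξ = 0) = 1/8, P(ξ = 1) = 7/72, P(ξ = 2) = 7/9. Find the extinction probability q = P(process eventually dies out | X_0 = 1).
q = 9/56

The pgf is f(s) = 1/8 + 7/72·s + 7/9·s². The extinction probability q is the smallest fixed point of f in [0, 1]. Setting s = f(s):
  7/9·s² + (7/72 − 1)·s + 1/8 = 0
  7/9·s² − (1/8 + 7/9)·s + 1/8 = 0
which factors as (s − 1)·(7/9·s − 1/8) = 0, giving roots s = 1 and s = (1/8)/(7/9) = 9/56.
Mean offspring μ = 7/72 + 2·7/9 = 119/72 > 1 (supercritical), so q < 1. The extinction probability is the smaller root: q = (1/8)/(7/9) = 9/56.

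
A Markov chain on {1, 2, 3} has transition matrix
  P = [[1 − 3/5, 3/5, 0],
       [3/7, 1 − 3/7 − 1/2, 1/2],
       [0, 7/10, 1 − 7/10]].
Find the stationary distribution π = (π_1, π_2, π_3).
π = (5/17, 7/17, 5/17)

This is a birth-death chain on three states, which satisfies detailed balance: π_1 · P_{12} = π_2 · P_{21} and π_2 · P_{23} = π_3 · P_{32}.
From π_1 · 3/5 = π_2 · 3/7: π_2/π_1 = (3/5)/(3/7) = 7/5.
From π_2 · 1/2 = π_3 · 7/10: π_3/π_2 = (1/2)/(7/10) = 5/7.
Take π_1 proportional to 1; then unnormalized π = (1, 7/5, 1). Normalize by dividing by the sum 17/5:
  π = (5/17, 7/17, 5/17).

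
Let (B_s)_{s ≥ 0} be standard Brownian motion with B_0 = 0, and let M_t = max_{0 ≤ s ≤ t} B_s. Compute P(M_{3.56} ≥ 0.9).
P(M_{3.56} ≥ 0.9) = 2·P(B_{3.56} ≥ 0.9) = 2(1 − Φ(0.9/√3.56)) ≈ 0.6334

By the reflection principle for Brownian motion, P(M_t ≥ a) = 2 · P(B_t ≥ a) for a ≥ 0. Since B_t ~ N(0, t), P(B_t ≥ 0.9) = 1 − Φ(0.9/√t) = 1 − Φ(0.9/√3.56) = 1 − Φ(0.4770). So
  P(M_{3.56} ≥ 0.9) = 2(1 − Φ(0.4770)) ≈ 0.6334.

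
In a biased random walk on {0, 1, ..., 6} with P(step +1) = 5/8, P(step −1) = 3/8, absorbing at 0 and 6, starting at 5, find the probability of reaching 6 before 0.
P(hit 6 before 0) = (1 − (3/5)^5) / (1 − (3/5)^6) = 7205/7448

Let u_k denote P(reach 6 before 0 | start at k). Boundary: u_0 = 0, u_6 = 1. Recurrence: u_k = 5/8·u_{k+1} + 3/8·u_{k-1} for 1 ≤ k ≤ 5. Try u_k = A + B·r^k with r = q/p = (3/8)/(5/8) = 3/5. Substitution satisfies the recurrence; boundary conditions give:
  u_k = (1 − r^k) / (1 − r^N) = (1 − (3/5)^5) / (1 − (3/5)^6) = 7205/7448.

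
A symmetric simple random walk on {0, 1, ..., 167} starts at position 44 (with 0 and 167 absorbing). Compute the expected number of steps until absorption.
E[τ | X_0 = 44] = 5412

Let v_k = E[τ | X_0 = k]. Boundary: v_0 = v_167 = 0. Recurrence: v_k = 1 + (v_{k-1} + v_{k+1})/2 for 1 ≤ k ≤ 166. The particular solution to v_k − (v_{k-1} + v_{k+1})/2 = 1 is v_k = −k^2. Adding homogeneous solution A + B k and matching boundaries gives v_k = k (167 − k). Substituting k = 44: v_44 = 44 · 123 = 5412.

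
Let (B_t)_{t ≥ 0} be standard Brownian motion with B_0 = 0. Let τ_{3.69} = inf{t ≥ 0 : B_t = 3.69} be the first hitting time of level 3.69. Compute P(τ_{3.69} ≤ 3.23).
P(τ_{3.69} ≤ 3.23) = 2(1 − Φ(3.69/√3.23)) = 2(1 − Φ(2.0532)) ≈ 0.0401

By the reflection principle for standard BM, P(τ_b ≤ t) = 2 · P(B_t ≥ b). Since B_t ~ N(0, t), P(B_t ≥ 3.69) = 1 − Φ(3.69/√t) = 1 − Φ(3.69/√3.23) = 1 − Φ(2.0532) ≈ 0.02003. Doubling: P(τ_{3.69} ≤ 3.23) ≈ 2 · 0.02003 = 0.04006 ≈ 0.0401.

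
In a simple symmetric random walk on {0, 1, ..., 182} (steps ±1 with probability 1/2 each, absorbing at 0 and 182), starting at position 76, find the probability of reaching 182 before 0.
P(hit 182 before 0) = 76/182 = 38/91

Let u_k = P(hit 182 before 0 | start at k). Then u_0 = 0, u_182 = 1, and u_k = u_{k-1}/2 + u_{k+1}/2 for 1 ≤ k ≤ 181. This harmonic recurrence is solved by u_k = k/182, giving u_76 = 76/182 = 38/91.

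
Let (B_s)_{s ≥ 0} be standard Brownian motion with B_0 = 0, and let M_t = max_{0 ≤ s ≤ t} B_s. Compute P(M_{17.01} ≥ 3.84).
P(M_{17.01} ≥ 3.84) = 2·P(B_{17.01} ≥ 3.84) = 2(1 − Φ(3.84/√17.01)) ≈ 0.3518

By the reflection principle for Brownian motion, P(M_t ≥ a) = 2 · P(B_t ≥ a) for a ≥ 0. Since B_t ~ N(0, t), P(B_t ≥ 3.84) = 1 − Φ(3.84/√t) = 1 − Φ(3.84/√17.01) = 1 − Φ(0.9311). So
  P(M_{17.01} ≥ 3.84) = 2(1 − Φ(0.9311)) ≈ 0.3518.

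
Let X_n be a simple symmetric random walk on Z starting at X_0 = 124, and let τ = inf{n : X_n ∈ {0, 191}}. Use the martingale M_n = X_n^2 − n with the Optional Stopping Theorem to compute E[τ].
E[τ] = 8308

M_n = X_n^2 − n is a martingale (since E[X_{n+1}^2 | F_n] = X_n^2 + 1). By OST (τ has finite mean in a bounded region), E[M_τ] = E[M_0] = X_0^2 − 0 = 124^2 = 15376. Also E[M_τ] = E[X_τ^2] − E[τ]. The walk exits at 0 or 191, with P(hit 191 first) = 124/191, so E[X_τ^2] = 191^2 · 124/191 + 0 = 23684. Thus E[τ] = E[X_τ^2] − E[M_τ] = 23684 − 15376 = 8308 = 124(191 − 124) = 8308.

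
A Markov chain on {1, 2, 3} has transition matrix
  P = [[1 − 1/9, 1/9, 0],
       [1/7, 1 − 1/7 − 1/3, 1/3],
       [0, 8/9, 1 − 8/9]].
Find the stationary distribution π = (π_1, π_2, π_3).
π = (72/149, 56/149, 21/149)

This is a birth-death chain on three states, which satisfies detailed balance: π_1 · P_{12} = π_2 · P_{21} and π_2 · P_{23} = π_3 · P_{32}.
From π_1 · 1/9 = π_2 · 1/7: π_2/π_1 = (1/9)/(1/7) = 7/9.
From π_2 · 1/3 = π_3 · 8/9: π_3/π_2 = (1/3)/(8/9) = 3/8.
Take π_1 proportional to 1; then unnormalized π = (1, 7/9, 7/24). Normalize by dividing by the sum 149/72:
  π = (72/149, 56/149, 21/149).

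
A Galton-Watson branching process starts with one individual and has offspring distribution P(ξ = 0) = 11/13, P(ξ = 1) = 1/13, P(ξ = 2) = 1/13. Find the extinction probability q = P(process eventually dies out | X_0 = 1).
q = 1

Mean offspring μ = 0·11/13 + 1·1/13 + 2·1/13 = 3/13 ≤ 1. For μ ≤ 1 with offspring not concentrated at 1, the Galton-Watson process goes extinct almost surely, so q = 1.
(Algebraic check: The pgf is f(s) = 11/13 + 1/13·s + 1/13·s². The extinction probability q is the smallest fixed point of f in [0, 1]. Setting s = f(s):
  1/13·s² + (1/13 − 1)·s + 11/13 = 0
  1/13·s² − (11/13 + 1/13)·s + 11/13 = 0
which factors as (s − 1)·(1/13·s − 11/13) = 0, giving roots s = 1 and s = (11/13)/(1/13) = 11. Since 11 ≥ 1, the smallest root in [0, 1] is s = 1.)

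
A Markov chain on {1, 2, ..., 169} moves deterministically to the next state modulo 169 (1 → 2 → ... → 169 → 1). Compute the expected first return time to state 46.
E[T_46 | X_0 = 46] = 169

The chain cycles deterministically, so starting at state 46 it returns in exactly 169 steps. Equivalently, the stationary distribution is uniform π_j = 1/169 for every state j, so by Kac's formula E[T_46] = 1/π_46 = 169.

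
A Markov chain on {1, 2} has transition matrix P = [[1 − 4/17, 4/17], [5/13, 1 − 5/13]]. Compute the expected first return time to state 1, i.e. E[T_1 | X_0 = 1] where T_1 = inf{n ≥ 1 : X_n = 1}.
E[T_1 | X_0 = 1] = 1/π_1 = 137/85

For an irreducible recurrent Markov chain with stationary distribution π, E[T_i | X_0 = i] = 1/π_i (Kac's formula). Here π_1 = (5/13)/(4/17 + 5/13) = (5/13)/(137/221) = 85/137, so E[T_1 | X_0 = 1] = 1/π_1 = (4/17 + 5/13)/(5/13) = (137/221)/(5/13) = 137/85.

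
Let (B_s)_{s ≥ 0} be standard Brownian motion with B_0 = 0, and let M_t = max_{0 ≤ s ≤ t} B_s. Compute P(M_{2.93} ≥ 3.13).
P(M_{2.93} ≥ 3.13) = 2·P(B_{2.93} ≥ 3.13) = 2(1 − Φ(3.13/√2.93)) ≈ 0.0675

By the reflection principle for Brownian motion, P(M_t ≥ a) = 2 · P(B_t ≥ a) for a ≥ 0. Since B_t ~ N(0, t), P(B_t ≥ 3.13) = 1 − Φ(3.13/√t) = 1 − Φ(3.13/√2.93) = 1 − Φ(1.8286). So
  P(M_{2.93} ≥ 3.13) = 2(1 − Φ(1.8286)) ≈ 0.0675.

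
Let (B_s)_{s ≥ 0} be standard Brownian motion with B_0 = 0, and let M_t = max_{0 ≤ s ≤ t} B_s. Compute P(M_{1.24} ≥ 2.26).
P(M_{1.24} ≥ 2.26) = 2·P(B_{1.24} ≥ 2.26) = 2(1 − Φ(2.26/√1.24)) ≈ 0.0424

By the reflection principle for Brownian motion, P(M_t ≥ a) = 2 · P(B_t ≥ a) for a ≥ 0. Since B_t ~ N(0, t), P(B_t ≥ 2.26) = 1 − Φ(2.26/√t) = 1 − Φ(2.26/√1.24) = 1 − Φ(2.0295). So
  P(M_{1.24} ≥ 2.26) = 2(1 − Φ(2.0295)) ≈ 0.0424.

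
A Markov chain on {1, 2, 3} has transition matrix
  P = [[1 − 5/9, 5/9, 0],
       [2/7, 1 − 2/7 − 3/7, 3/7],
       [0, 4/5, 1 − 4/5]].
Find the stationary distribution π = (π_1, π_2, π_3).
π = (72/287, 20/41, 75/287)

This is a birth-death chain on three states, which satisfies detailed balance: π_1 · P_{12} = π_2 · P_{21} and π_2 · P_{23} = π_3 · P_{32}.
From π_1 · 5/9 = π_2 · 2/7: π_2/π_1 = (5/9)/(2/7) = 35/18.
From π_2 · 3/7 = π_3 · 4/5: π_3/π_2 = (3/7)/(4/5) = 15/28.
Take π_1 proportional to 1; then unnormalized π = (1, 35/18, 25/24). Normalize by dividing by the sum 287/72:
  π = (72/287, 20/41, 75/287).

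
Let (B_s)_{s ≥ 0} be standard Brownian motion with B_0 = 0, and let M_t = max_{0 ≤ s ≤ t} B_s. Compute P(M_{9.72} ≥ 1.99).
P(M_{9.72} ≥ 1.99) = 2·P(B_{9.72} ≥ 1.99) = 2(1 − Φ(1.99/√9.72)) ≈ 0.5233

By the reflection principle for Brownian motion, P(M_t ≥ a) = 2 · P(B_t ≥ a) for a ≥ 0. Since B_t ~ N(0, t), P(B_t ≥ 1.99) = 1 − Φ(1.99/√t) = 1 − Φ(1.99/√9.72) = 1 − Φ(0.6383). So
  P(M_{9.72} ≥ 1.99) = 2(1 − Φ(0.6383)) ≈ 0.5233.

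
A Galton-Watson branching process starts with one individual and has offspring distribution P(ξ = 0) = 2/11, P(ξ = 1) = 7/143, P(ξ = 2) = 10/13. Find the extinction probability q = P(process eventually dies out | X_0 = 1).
q = 13/55

The pgf is f(s) = 2/11 + 7/143·s + 10/13·s². The extinction probability q is the smallest fixed point of f in [0, 1]. Setting s = f(s):
  10/13·s² + (7/143 − 1)·s + 2/11 = 0
  10/13·s² − (2/11 + 10/13)·s + 2/11 = 0
which factors as (s − 1)·(10/13·s − 2/11) = 0, giving roots s = 1 and s = (2/11)/(10/13) = 13/55.
Mean offspring μ = 7/143 + 2·10/13 = 227/143 > 1 (supercritical), so q < 1. The extinction probability is the smaller root: q = (2/11)/(10/13) = 13/55.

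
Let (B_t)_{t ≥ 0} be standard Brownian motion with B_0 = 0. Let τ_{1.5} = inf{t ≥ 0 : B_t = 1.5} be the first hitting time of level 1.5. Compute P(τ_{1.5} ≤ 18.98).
P(τ_{1.5} ≤ 18.98) = 2(1 − Φ(1.5/√18.98)) = 2(1 − Φ(0.3443)) ≈ 0.7306

By the reflection principle for standard BM, P(τ_b ≤ t) = 2 · P(B_t ≥ b). Since B_t ~ N(0, t), P(B_t ≥ 1.5) = 1 − Φ(1.5/√t) = 1 − Φ(1.5/√18.98) = 1 − Φ(0.3443) ≈ 0.36531. Doubling: P(τ_{1.5} ≤ 18.98) ≈ 2 · 0.36531 = 0.73062 ≈ 0.7306.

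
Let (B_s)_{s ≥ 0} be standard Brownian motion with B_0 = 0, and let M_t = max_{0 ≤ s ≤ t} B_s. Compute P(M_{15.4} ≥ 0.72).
P(M_{15.4} ≥ 0.72) = 2·P(B_{15.4} ≥ 0.72) = 2(1 − Φ(0.72/√15.4)) ≈ 0.8544

By the reflection principle for Brownian motion, P(M_t ≥ a) = 2 · P(B_t ≥ a) for a ≥ 0. Since B_t ~ N(0, t), P(B_t ≥ 0.72) = 1 − Φ(0.72/√t) = 1 − Φ(0.72/√15.4) = 1 − Φ(0.1835). So
  P(M_{15.4} ≥ 0.72) = 2(1 − Φ(0.1835)) ≈ 0.8544.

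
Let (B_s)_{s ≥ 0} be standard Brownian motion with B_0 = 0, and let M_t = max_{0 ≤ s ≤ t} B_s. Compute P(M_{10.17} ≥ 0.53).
P(M_{10.17} ≥ 0.53) = 2·P(B_{10.17} ≥ 0.53) = 2(1 − Φ(0.53/√10.17)) ≈ 0.8680

By the reflection principle for Brownian motion, P(M_t ≥ a) = 2 · P(B_t ≥ a) for a ≥ 0. Since B_t ~ N(0, t), P(B_t ≥ 0.53) = 1 − Φ(0.53/√t) = 1 − Φ(0.53/√10.17) = 1 − Φ(0.1662). So
  P(M_{10.17} ≥ 0.53) = 2(1 − Φ(0.1662)) ≈ 0.8680.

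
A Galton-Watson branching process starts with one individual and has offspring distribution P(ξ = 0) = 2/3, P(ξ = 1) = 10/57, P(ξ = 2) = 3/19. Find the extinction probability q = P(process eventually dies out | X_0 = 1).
q = 1

Mean offspring μ = 0·2/3 + 1·10/57 + 2·3/19 = 28/57 ≤ 1. For μ ≤ 1 with offspring not concentrated at 1, the Galton-Watson process goes extinct almost surely, so q = 1.
(Algebraic check: The pgf is f(s) = 2/3 + 10/57·s + 3/19·s². The extinction probability q is the smallest fixed point of f in [0, 1]. Setting s = f(s):
  3/19·s² + (10/57 − 1)·s + 2/3 = 0
  3/19·s² − (2/3 + 3/19)·s + 2/3 = 0
which factors as (s − 1)·(3/19·s − 2/3) = 0, giving roots s = 1 and s = (2/3)/(3/19) = 38/9. Since 38/9 ≥ 1, the smallest root in [0, 1] is s = 1.)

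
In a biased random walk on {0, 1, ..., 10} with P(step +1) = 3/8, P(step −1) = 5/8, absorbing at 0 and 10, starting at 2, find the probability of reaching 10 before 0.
P(hit 10 before 0) = (1 − (5/3)^2) / (1 − (5/3)^10) = 6561/606661

Let u_k denote P(reach 10 before 0 | start at k). Boundary: u_0 = 0, u_10 = 1. Recurrence: u_k = 3/8·u_{k+1} + 5/8·u_{k-1} for 1 ≤ k ≤ 9. Try u_k = A + B·r^k with r = q/p = (5/8)/(3/8) = 5/3. Substitution satisfies the recurrence; boundary conditions give:
  u_k = (1 − r^k) / (1 − r^N) = (1 − (5/3)^2) / (1 − (5/3)^10) = 6561/606661.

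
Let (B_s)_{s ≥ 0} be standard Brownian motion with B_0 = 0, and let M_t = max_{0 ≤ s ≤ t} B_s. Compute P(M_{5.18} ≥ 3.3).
P(M_{5.18} ≥ 3.3) = 2·P(B_{5.18} ≥ 3.3) = 2(1 − Φ(3.3/√5.18)) ≈ 0.1471

By the reflection principle for Brownian motion, P(M_t ≥ a) = 2 · P(B_t ≥ a) for a ≥ 0. Since B_t ~ N(0, t), P(B_t ≥ 3.3) = 1 − Φ(3.3/√t) = 1 − Φ(3.3/√5.18) = 1 − Φ(1.4499). So
  P(M_{5.18} ≥ 3.3) = 2(1 − Φ(1.4499)) ≈ 0.1471.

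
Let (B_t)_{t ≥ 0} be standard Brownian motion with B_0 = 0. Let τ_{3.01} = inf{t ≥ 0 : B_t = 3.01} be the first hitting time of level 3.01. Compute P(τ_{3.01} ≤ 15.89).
P(τ_{3.01} ≤ 15.89) = 2(1 − Φ(3.01/√15.89)) = 2(1 − Φ(0.7551)) ≈ 0.4502

By the reflection principle for standard BM, P(τ_b ≤ t) = 2 · P(B_t ≥ b). Since B_t ~ N(0, t), P(B_t ≥ 3.01) = 1 − Φ(3.01/√t) = 1 − Φ(3.01/√15.89) = 1 − Φ(0.7551) ≈ 0.22509. Doubling: P(τ_{3.01} ≤ 15.89) ≈ 2 · 0.22509 = 0.45018 ≈ 0.4502.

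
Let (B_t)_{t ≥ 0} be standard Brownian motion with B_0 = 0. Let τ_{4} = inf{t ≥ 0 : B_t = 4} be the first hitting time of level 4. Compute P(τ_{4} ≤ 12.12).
P(τ_{4} ≤ 12.12) = 2(1 − Φ(4/√12.12)) = 2(1 − Φ(1.1490)) ≈ 0.2506

By the reflection principle for standard BM, P(τ_b ≤ t) = 2 · P(B_t ≥ b). Since B_t ~ N(0, t), P(B_t ≥ 4) = 1 − Φ(4/√t) = 1 − Φ(4/√12.12) = 1 − Φ(1.1490) ≈ 0.12528. Doubling: P(τ_{4} ≤ 12.12) ≈ 2 · 0.12528 = 0.25056 ≈ 0.2506.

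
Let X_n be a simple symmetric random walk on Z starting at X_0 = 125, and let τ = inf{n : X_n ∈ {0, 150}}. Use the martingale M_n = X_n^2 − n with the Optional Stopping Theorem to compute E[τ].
E[τ] = 3125

M_n = X_n^2 − n is a martingale (since E[X_{n+1}^2 | F_n] = X_n^2 + 1). By OST (τ has finite mean in a bounded region), E[M_τ] = E[M_0] = X_0^2 − 0 = 125^2 = 15625. Also E[M_τ] = E[X_τ^2] − E[τ]. The walk exits at 0 or 150, with P(hit 150 first) = 125/150, so E[X_τ^2] = 150^2 · 125/150 + 0 = 18750. Thus E[τ] = E[X_τ^2] − E[M_τ] = 18750 − 15625 = 3125 = 125(150 − 125) = 3125.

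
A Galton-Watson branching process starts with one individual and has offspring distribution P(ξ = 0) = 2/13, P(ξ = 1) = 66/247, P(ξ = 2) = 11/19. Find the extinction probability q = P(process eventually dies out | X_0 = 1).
q = 38/143

The pgf is f(s) = 2/13 + 66/247·s + 11/19·s². The extinction probability q is the smallest fixed point of f in [0, 1]. Setting s = f(s):
  11/19·s² + (66/247 − 1)·s + 2/13 = 0
  11/19·s² − (2/13 + 11/19)·s + 2/13 = 0
which factors as (s − 1)·(11/19·s − 2/13) = 0, giving roots s = 1 and s = (2/13)/(11/19) = 38/143.
Mean offspring μ = 66/247 + 2·11/19 = 352/247 > 1 (supercritical), so q < 1. The extinction probability is the smaller root: q = (2/13)/(11/19) = 38/143.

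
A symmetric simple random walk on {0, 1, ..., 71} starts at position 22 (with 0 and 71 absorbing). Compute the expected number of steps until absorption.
E[τ | X_0 = 22] = 1078

Let v_k = E[τ | X_0 = k]. Boundary: v_0 = v_71 = 0. Recurrence: v_k = 1 + (v_{k-1} + v_{k+1})/2 for 1 ≤ k ≤ 70. The particular solution to v_k − (v_{k-1} + v_{k+1})/2 = 1 is v_k = −k^2. Adding homogeneous solution A + B k and matching boundaries gives v_k = k (71 − k). Substituting k = 22: v_22 = 22 · 49 = 1078.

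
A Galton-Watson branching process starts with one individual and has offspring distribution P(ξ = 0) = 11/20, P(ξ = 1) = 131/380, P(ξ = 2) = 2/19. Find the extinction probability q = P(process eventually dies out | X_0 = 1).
q = 1

Mean offspring μ = 0·11/20 + 1·131/380 + 2·2/19 = 211/380 ≤ 1. For μ ≤ 1 with offspring not concentrated at 1, the Galton-Watson process goes extinct almost surely, so q = 1.
(Algebraic check: The pgf is f(s) = 11/20 + 131/380·s + 2/19·s². The extinction probability q is the smallest fixed point of f in [0, 1]. Setting s = f(s):
  2/19·s² + (131/380 − 1)·s + 11/20 = 0
  2/19·s² − (11/20 + 2/19)·s + 11/20 = 0
which factors as (s − 1)·(2/19·s − 11/20) = 0, giving roots s = 1 and s = (11/20)/(2/19) = 209/40. Since 209/40 ≥ 1, the smallest root in [0, 1] is s = 1.)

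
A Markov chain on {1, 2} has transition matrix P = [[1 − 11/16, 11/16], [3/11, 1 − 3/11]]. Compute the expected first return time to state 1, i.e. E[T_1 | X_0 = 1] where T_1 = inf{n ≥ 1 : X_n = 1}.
E[T_1 | X_0 = 1] = 1/π_1 = 169/48

For an irreducible recurrent Markov chain with stationary distribution π, E[T_i | X_0 = i] = 1/π_i (Kac's formula). Here π_1 = (3/11)/(11/16 + 3/11) = (3/11)/(169/176) = 48/169, so E[T_1 | X_0 = 1] = 1/π_1 = (11/16 + 3/11)/(3/11) = (169/176)/(3/11) = 169/48.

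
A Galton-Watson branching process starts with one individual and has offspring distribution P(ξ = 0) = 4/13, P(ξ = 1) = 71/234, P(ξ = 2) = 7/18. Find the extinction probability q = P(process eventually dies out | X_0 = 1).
q = 72/91

The pgf is f(s) = 4/13 + 71/234·s + 7/18·s². The extinction probability q is the smallest fixed point of f in [0, 1]. Setting s = f(s):
  7/18·s² + (71/234 − 1)·s + 4/13 = 0
  7/18·s² − (4/13 + 7/18)·s + 4/13 = 0
which factors as (s − 1)·(7/18·s − 4/13) = 0, giving roots s = 1 and s = (4/13)/(7/18) = 72/91.
Mean offspring μ = 71/234 + 2·7/18 = 253/234 > 1 (supercritical), so q < 1. The extinction probability is the smaller root: q = (4/13)/(7/18) = 72/91.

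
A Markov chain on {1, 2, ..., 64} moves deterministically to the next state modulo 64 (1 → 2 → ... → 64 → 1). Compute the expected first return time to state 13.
E[T_13 | X_0 = 13] = 64

The chain cycles deterministically, so starting at state 13 it returns in exactly 64 steps. Equivalently, the stationary distribution is uniform π_j = 1/64 for every state j, so by Kac's formula E[T_13] = 1/π_13 = 64.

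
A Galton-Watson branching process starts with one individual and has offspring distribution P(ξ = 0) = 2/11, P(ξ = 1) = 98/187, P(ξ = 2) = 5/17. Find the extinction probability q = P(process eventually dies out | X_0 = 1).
q = 34/55

The pgf is f(s) = 2/11 + 98/187·s + 5/17·s². The extinction probability q is the smallest fixed point of f in [0, 1]. Setting s = f(s):
  5/17·s² + (98/187 − 1)·s + 2/11 = 0
  5/17·s² − (2/11 + 5/17)·s + 2/11 = 0
which factors as (s − 1)·(5/17·s − 2/11) = 0, giving roots s = 1 and s = (2/11)/(5/17) = 34/55.
Mean offspring μ = 98/187 + 2·5/17 = 208/187 > 1 (supercritical), so q < 1. The extinction probability is the smaller root: q = (2/11)/(5/17) = 34/55.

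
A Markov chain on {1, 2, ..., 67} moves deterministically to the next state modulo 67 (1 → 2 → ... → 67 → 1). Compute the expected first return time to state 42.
E[T_42 | X_0 = 42] = 67

The chain cycles deterministically, so starting at state 42 it returns in exactly 67 steps. Equivalently, the stationary distribution is uniform π_j = 1/67 for every state j, so by Kac's formula E[T_42] = 1/π_42 = 67.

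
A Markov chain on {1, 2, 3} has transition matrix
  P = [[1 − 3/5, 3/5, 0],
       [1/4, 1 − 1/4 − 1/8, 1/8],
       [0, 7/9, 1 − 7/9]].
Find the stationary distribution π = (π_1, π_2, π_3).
π = (14/53, 168/265, 27/265)

This is a birth-death chain on three states, which satisfies detailed balance: π_1 · P_{12} = π_2 · P_{21} and π_2 · P_{23} = π_3 · P_{32}.
From π_1 · 3/5 = π_2 · 1/4: π_2/π_1 = (3/5)/(1/4) = 12/5.
From π_2 · 1/8 = π_3 · 7/9: π_3/π_2 = (1/8)/(7/9) = 9/56.
Take π_1 proportional to 1; then unnormalized π = (1, 12/5, 27/70). Normalize by dividing by the sum 53/14:
  π = (14/53, 168/265, 27/265).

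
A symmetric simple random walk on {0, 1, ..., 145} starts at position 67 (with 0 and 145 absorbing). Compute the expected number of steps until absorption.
E[τ | X_0 = 67] = 5226

Let v_k = E[τ | X_0 = k]. Boundary: v_0 = v_145 = 0. Recurrence: v_k = 1 + (v_{k-1} + v_{k+1})/2 for 1 ≤ k ≤ 144. The particular solution to v_k − (v_{k-1} + v_{k+1})/2 = 1 is v_k = −k^2. Adding homogeneous solution A + B k and matching boundaries gives v_k = k (145 − k). Substituting k = 67: v_67 = 67 · 78 = 5226.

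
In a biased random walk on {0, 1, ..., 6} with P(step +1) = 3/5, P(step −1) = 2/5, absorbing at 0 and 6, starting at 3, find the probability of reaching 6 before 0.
P(hit 6 before 0) = (1 − (2/3)^3) / (1 − (2/3)^6) = 27/35

Let u_k denote P(reach 6 before 0 | start at k). Boundary: u_0 = 0, u_6 = 1. Recurrence: u_k = 3/5·u_{k+1} + 2/5·u_{k-1} for 1 ≤ k ≤ 5. Try u_k = A + B·r^k with r = q/p = (2/5)/(3/5) = 2/3. Substitution satisfies the recurrence; boundary conditions give:
  u_k = (1 − r^k) / (1 − r^N) = (1 − (2/3)^3) / (1 − (2/3)^6) = 27/35.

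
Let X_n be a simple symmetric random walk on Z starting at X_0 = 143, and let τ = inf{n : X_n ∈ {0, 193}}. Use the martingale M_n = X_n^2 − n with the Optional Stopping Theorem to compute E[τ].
E[τ] = 7150

M_n = X_n^2 − n is a martingale (since E[X_{n+1}^2 | F_n] = X_n^2 + 1). By OST (τ has finite mean in a bounded region), E[M_τ] = E[M_0] = X_0^2 − 0 = 143^2 = 20449. Also E[M_τ] = E[X_τ^2] − E[τ]. The walk exits at 0 or 193, with P(hit 193 first) = 143/193, so E[X_τ^2] = 193^2 · 143/193 + 0 = 27599. Thus E[τ] = E[X_τ^2] − E[M_τ] = 27599 − 20449 = 7150 = 143(193 − 143) = 7150.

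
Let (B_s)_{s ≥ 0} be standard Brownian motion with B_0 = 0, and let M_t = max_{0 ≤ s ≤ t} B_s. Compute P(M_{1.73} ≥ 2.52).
P(M_{1.73} ≥ 2.52) = 2·P(B_{1.73} ≥ 2.52) = 2(1 − Φ(2.52/√1.73)) ≈ 0.0554

By the reflection principle for Brownian motion, P(M_t ≥ a) = 2 · P(B_t ≥ a) for a ≥ 0. Since B_t ~ N(0, t), P(B_t ≥ 2.52) = 1 − Φ(2.52/√t) = 1 − Φ(2.52/√1.73) = 1 − Φ(1.9159). So
  P(M_{1.73} ≥ 2.52) = 2(1 − Φ(1.9159)) ≈ 0.0554.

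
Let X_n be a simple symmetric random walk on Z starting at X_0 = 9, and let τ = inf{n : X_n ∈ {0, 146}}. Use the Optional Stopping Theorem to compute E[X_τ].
E[X_τ] = 9

X_n is a martingale and τ is a bounded-mean stopping time (indeed τ is finite a.s. with bounded expectation since the walk is in a bounded region). By the OST, E[X_τ] = E[X_0] = 9. Equivalently: E[X_τ] = 146 · P(hit 146 first) + 0 · P(hit 0 first) = 146 · (9/146) = 9.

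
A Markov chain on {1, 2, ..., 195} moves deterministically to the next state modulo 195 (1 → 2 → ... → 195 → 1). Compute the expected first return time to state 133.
E[T_133 | X_0 = 133] = 195

The chain cycles deterministically, so starting at state 133 it returns in exactly 195 steps. Equivalently, the stationary distribution is uniform π_j = 1/195 for every state j, so by Kac's formula E[T_133] = 1/π_133 = 195.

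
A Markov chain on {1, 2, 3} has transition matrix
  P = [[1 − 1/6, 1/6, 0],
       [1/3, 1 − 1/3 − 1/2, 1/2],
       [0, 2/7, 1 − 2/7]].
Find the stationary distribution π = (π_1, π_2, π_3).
π = (8/19, 4/19, 7/19)

This is a birth-death chain on three states, which satisfies detailed balance: π_1 · P_{12} = π_2 · P_{21} and π_2 · P_{23} = π_3 · P_{32}.
From π_1 · 1/6 = π_2 · 1/3: π_2/π_1 = (1/6)/(1/3) = 1/2.
From π_2 · 1/2 = π_3 · 2/7: π_3/π_2 = (1/2)/(2/7) = 7/4.
Take π_1 proportional to 1; then unnormalized π = (1, 1/2, 7/8). Normalize by dividing by the sum 19/8:
  π = (8/19, 4/19, 7/19).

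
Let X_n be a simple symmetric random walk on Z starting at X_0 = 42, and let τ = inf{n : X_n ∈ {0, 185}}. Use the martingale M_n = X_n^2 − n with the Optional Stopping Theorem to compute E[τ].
E[τ] = 6006

M_n = X_n^2 − n is a martingale (since E[X_{n+1}^2 | F_n] = X_n^2 + 1). By OST (τ has finite mean in a bounded region), E[M_τ] = E[M_0] = X_0^2 − 0 = 42^2 = 1764. Also E[M_τ] = E[X_τ^2] − E[τ]. The walk exits at 0 or 185, with P(hit 185 first) = 42/185, so E[X_τ^2] = 185^2 · 42/185 + 0 = 7770. Thus E[τ] = E[X_τ^2] − E[M_τ] = 7770 − 1764 = 6006 = 42(185 − 42) = 6006.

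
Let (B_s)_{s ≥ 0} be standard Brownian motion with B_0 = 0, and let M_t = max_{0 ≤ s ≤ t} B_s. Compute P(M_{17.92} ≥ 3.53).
P(M_{17.92} ≥ 3.53) = 2·P(B_{17.92} ≥ 3.53) = 2(1 − Φ(3.53/√17.92)) ≈ 0.4043

By the reflection principle for Brownian motion, P(M_t ≥ a) = 2 · P(B_t ≥ a) for a ≥ 0. Since B_t ~ N(0, t), P(B_t ≥ 3.53) = 1 − Φ(3.53/√t) = 1 − Φ(3.53/√17.92) = 1 − Φ(0.8339). So
  P(M_{17.92} ≥ 3.53) = 2(1 − Φ(0.8339)) ≈ 0.4043.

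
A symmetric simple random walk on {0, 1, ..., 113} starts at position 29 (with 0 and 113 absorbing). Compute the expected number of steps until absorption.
E[τ | X_0 = 29] = 2436

Let v_k = E[τ | X_0 = k]. Boundary: v_0 = v_113 = 0. Recurrence: v_k = 1 + (v_{k-1} + v_{k+1})/2 for 1 ≤ k ≤ 112. The particular solution to v_k − (v_{k-1} + v_{k+1})/2 = 1 is v_k = −k^2. Adding homogeneous solution A + B k and matching boundaries gives v_k = k (113 − k). Substituting k = 29: v_29 = 29 · 84 = 2436.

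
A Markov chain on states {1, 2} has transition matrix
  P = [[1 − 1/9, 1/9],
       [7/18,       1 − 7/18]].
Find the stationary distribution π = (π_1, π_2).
π_1 = 7/9, π_2 = 2/9

Solve πP = π with π_1 + π_2 = 1. From πP = π: π_1 · (1 − 1/9) + π_2 · 7/18 = π_1 ⇒ π_2 · 7/18 = π_1 · 1/9 ⇒ π_2/π_1 = (1/9)/(7/18) = 2/7. Together with π_1 + π_2 = 1:
  π_1 = (7/18)/(1/9 + 7/18) = (7/18)/(1/2) = 7/9,
  π_2 = (1/9)/(1/9 + 7/18) = (1/9)/(1/2) = 2/9.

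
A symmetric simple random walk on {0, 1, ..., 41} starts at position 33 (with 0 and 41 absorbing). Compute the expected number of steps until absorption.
E[τ | X_0 = 33] = 264

Let v_k = E[τ | X_0 = k]. Boundary: v_0 = v_41 = 0. Recurrence: v_k = 1 + (v_{k-1} + v_{k+1})/2 for 1 ≤ k ≤ 40. The particular solution to v_k − (v_{k-1} + v_{k+1})/2 = 1 is v_k = −k^2. Adding homogeneous solution A + B k and matching boundaries gives v_k = k (41 − k). Substituting k = 33: v_33 = 33 · 8 = 264.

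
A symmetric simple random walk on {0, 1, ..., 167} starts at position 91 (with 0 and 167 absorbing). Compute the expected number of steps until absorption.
E[τ | X_0 = 91] = 6916

Let v_k = E[τ | X_0 = k]. Boundary: v_0 = v_167 = 0. Recurrence: v_k = 1 + (v_{k-1} + v_{k+1})/2 for 1 ≤ k ≤ 166. The particular solution to v_k − (v_{k-1} + v_{k+1})/2 = 1 is v_k = −k^2. Adding homogeneous solution A + B k and matching boundaries gives v_k = k (167 − k). Substituting k = 91: v_91 = 91 · 76 = 6916.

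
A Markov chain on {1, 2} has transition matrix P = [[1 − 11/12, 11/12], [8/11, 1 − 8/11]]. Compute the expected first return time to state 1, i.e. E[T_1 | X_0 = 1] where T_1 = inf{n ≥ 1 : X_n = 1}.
E[T_1 | X_0 = 1] = 1/π_1 = 217/96

For an irreducible recurrent Markov chain with stationary distribution π, E[T_i | X_0 = i] = 1/π_i (Kac's formula). Here π_1 = (8/11)/(11/12 + 8/11) = (8/11)/(217/132) = 96/217, so E[T_1 | X_0 = 1] = 1/π_1 = (11/12 + 8/11)/(8/11) = (217/132)/(8/11) = 217/96.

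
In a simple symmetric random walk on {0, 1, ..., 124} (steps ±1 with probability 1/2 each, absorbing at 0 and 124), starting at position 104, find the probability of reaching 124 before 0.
P(hit 124 before 0) = 104/124 = 26/31

Let u_k = P(hit 124 before 0 | start at k). Then u_0 = 0, u_124 = 1, and u_k = u_{k-1}/2 + u_{k+1}/2 for 1 ≤ k ≤ 123. This harmonic recurrence is solved by u_k = k/124, giving u_104 = 104/124 = 26/31.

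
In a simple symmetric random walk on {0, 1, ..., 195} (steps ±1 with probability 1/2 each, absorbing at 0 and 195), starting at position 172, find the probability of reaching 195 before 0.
P(hit 195 before 0) = 172/195

Let u_k = P(hit 195 before 0 | start at k). Then u_0 = 0, u_195 = 1, and u_k = u_{k-1}/2 + u_{k+1}/2 for 1 ≤ k ≤ 194. This harmonic recurrence is solved by u_k = k/195, giving u_172 = 172/195.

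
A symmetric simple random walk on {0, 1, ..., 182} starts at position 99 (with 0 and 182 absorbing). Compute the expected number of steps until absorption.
E[τ | X_0 = 99] = 8217

Let v_k = E[τ | X_0 = k]. Boundary: v_0 = v_182 = 0. Recurrence: v_k = 1 + (v_{k-1} + v_{k+1})/2 for 1 ≤ k ≤ 181. The particular solution to v_k − (v_{k-1} + v_{k+1})/2 = 1 is v_k = −k^2. Adding homogeneous solution A + B k and matching boundaries gives v_k = k (182 − k). Substituting k = 99: v_99 = 99 · 83 = 8217.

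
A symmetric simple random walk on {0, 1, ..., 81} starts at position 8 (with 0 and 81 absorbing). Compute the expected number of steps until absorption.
E[τ | X_0 = 8] = 584

Let v_k = E[τ | X_0 = k]. Boundary: v_0 = v_81 = 0. Recurrence: v_k = 1 + (v_{k-1} + v_{k+1})/2 for 1 ≤ k ≤ 80. The particular solution to v_k − (v_{k-1} + v_{k+1})/2 = 1 is v_k = −k^2. Adding homogeneous solution A + B k and matching boundaries gives v_k = k (81 − k). Substituting k = 8: v_8 = 8 · 73 = 584.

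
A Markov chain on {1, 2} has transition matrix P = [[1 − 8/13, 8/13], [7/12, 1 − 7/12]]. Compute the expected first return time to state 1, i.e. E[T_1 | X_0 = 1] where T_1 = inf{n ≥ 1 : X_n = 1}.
E[T_1 | X_0 = 1] = 1/π_1 = 187/91

For an irreducible recurrent Markov chain with stationary distribution π, E[T_i | X_0 = i] = 1/π_i (Kac's formula). Here π_1 = (7/12)/(8/13 + 7/12) = (7/12)/(187/156) = 91/187, so E[T_1 | X_0 = 1] = 1/π_1 = (8/13 + 7/12)/(7/12) = (187/156)/(7/12) = 187/91.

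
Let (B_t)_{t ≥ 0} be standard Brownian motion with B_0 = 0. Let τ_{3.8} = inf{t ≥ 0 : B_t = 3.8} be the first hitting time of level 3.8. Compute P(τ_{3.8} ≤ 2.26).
P(τ_{3.8} ≤ 2.26) = 2(1 − Φ(3.8/√2.26)) = 2(1 − Φ(2.5277)) ≈ 0.0115

By the reflection principle for standard BM, P(τ_b ≤ t) = 2 · P(B_t ≥ b). Since B_t ~ N(0, t), P(B_t ≥ 3.8) = 1 − Φ(3.8/√t) = 1 − Φ(3.8/√2.26) = 1 − Φ(2.5277) ≈ 0.00574. Doubling: P(τ_{3.8} ≤ 2.26) ≈ 2 · 0.00574 = 0.01148 ≈ 0.0115.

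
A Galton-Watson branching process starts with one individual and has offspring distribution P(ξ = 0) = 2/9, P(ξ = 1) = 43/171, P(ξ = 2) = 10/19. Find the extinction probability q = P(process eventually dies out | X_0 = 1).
q = 19/45

The pgf is f(s) = 2/9 + 43/171·s + 10/19·s². The extinction probability q is the smallest fixed point of f in [0, 1]. Setting s = f(s):
  10/19·s² + (43/171 − 1)·s + 2/9 = 0
  10/19·s² − (2/9 + 10/19)·s + 2/9 = 0
which factors as (s − 1)·(10/19·s − 2/9) = 0, giving roots s = 1 and s = (2/9)/(10/19) = 19/45.
Mean offspring μ = 43/171 + 2·10/19 = 223/171 > 1 (supercritical), so q < 1. The extinction probability is the smaller root: q = (2/9)/(10/19) = 19/45.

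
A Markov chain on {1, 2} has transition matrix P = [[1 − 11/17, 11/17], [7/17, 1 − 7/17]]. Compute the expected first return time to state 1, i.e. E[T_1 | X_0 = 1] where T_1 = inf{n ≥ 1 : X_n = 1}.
E[T_1 | X_0 = 1] = 1/π_1 = 18/7

For an irreducible recurrent Markov chain with stationary distribution π, E[T_i | X_0 = i] = 1/π_i (Kac's formula). Here π_1 = (7/17)/(11/17 + 7/17) = (7/17)/(18/17) = 7/18, so E[T_1 | X_0 = 1] = 1/π_1 = (11/17 + 7/17)/(7/17) = (18/17)/(7/17) = 18/7.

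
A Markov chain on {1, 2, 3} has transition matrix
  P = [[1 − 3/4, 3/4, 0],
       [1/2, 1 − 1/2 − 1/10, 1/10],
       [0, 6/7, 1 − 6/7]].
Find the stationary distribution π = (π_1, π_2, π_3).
π = (40/107, 60/107, 7/107)

This is a birth-death chain on three states, which satisfies detailed balance: π_1 · P_{12} = π_2 · P_{21} and π_2 · P_{23} = π_3 · P_{32}.
From π_1 · 3/4 = π_2 · 1/2: π_2/π_1 = (3/4)/(1/2) = 3/2.
From π_2 · 1/10 = π_3 · 6/7: π_3/π_2 = (1/10)/(6/7) = 7/60.
Take π_1 proportional to 1; then unnormalized π = (1, 3/2, 7/40). Normalize by dividing by the sum 107/40:
  π = (40/107, 60/107, 7/107).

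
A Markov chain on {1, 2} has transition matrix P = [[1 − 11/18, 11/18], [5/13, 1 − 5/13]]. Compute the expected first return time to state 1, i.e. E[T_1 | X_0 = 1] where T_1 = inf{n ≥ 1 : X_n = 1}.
E[T_1 | X_0 = 1] = 1/π_1 = 233/90

For an irreducible recurrent Markov chain with stationary distribution π, E[T_i | X_0 = i] = 1/π_i (Kac's formula). Here π_1 = (5/13)/(11/18 + 5/13) = (5/13)/(233/234) = 90/233, so E[T_1 | X_0 = 1] = 1/π_1 = (11/18 + 5/13)/(5/13) = (233/234)/(5/13) = 233/90.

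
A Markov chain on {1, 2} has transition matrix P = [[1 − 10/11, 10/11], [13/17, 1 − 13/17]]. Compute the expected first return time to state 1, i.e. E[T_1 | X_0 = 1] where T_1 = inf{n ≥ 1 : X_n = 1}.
E[T_1 | X_0 = 1] = 1/π_1 = 313/143

For an irreducible recurrent Markov chain with stationary distribution π, E[T_i | X_0 = i] = 1/π_i (Kac's formula). Here π_1 = (13/17)/(10/11 + 13/17) = (13/17)/(313/187) = 143/313, so E[T_1 | X_0 = 1] = 1/π_1 = (10/11 + 13/17)/(13/17) = (313/187)/(13/17) = 313/143.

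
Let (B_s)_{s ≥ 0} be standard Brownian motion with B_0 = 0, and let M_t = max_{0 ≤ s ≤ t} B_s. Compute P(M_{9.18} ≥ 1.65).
P(M_{9.18} ≥ 1.65) = 2·P(B_{9.18} ≥ 1.65) = 2(1 − Φ(1.65/√9.18)) ≈ 0.5860

By the reflection principle for Brownian motion, P(M_t ≥ a) = 2 · P(B_t ≥ a) for a ≥ 0. Since B_t ~ N(0, t), P(B_t ≥ 1.65) = 1 − Φ(1.65/√t) = 1 − Φ(1.65/√9.18) = 1 − Φ(0.5446). So
  P(M_{9.18} ≥ 1.65) = 2(1 − Φ(0.5446)) ≈ 0.5860.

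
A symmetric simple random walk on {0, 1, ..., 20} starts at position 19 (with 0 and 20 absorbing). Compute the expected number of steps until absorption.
E[τ | X_0 = 19] = 19

Let v_k = E[τ | X_0 = k]. Boundary: v_0 = v_20 = 0. Recurrence: v_k = 1 + (v_{k-1} + v_{k+1})/2 for 1 ≤ k ≤ 19. The particular solution to v_k − (v_{k-1} + v_{k+1})/2 = 1 is v_k = −k^2. Adding homogeneous solution A + B k and matching boundaries gives v_k = k (20 − k). Substituting k = 19: v_19 = 19 · 1 = 19.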